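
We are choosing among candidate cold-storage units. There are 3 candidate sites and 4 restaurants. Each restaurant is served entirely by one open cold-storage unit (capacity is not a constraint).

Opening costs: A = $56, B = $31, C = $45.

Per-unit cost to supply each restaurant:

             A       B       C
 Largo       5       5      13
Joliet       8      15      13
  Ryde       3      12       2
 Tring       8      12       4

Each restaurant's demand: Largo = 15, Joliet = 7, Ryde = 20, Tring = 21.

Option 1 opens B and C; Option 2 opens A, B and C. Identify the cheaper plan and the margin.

Option 1: {B, C}: Largo→B 5·15=75, Joliet→C 13·7=91, Ryde→C 2·20=40, Tring→C 4·21=84. Service 290; fixed 76; total 366.
Option 2: {A, B, C}: Largo→A 5·15=75, Joliet→A 8·7=56, Ryde→C 2·20=40, Tring→C 4·21=84. Service 255; fixed 132; total 387.
Difference: |366 − 387| = 21.

Option 1 is cheaper by 21.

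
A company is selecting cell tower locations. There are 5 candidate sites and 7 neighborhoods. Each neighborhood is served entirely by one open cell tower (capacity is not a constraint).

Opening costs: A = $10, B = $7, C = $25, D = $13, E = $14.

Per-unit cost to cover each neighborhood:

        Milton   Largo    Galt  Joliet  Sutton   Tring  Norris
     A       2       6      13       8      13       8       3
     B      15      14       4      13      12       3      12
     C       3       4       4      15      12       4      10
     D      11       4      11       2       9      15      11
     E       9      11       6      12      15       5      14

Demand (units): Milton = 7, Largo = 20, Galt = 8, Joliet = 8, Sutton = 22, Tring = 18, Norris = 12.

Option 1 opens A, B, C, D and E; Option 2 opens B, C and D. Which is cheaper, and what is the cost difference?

Option 1 is cheaper by 67.

Option 1: {A, B, C, D, E}: Milton→A 2·7=14, Largo→C 4·20=80, Galt→B 4·8=32, Joliet→D 2·8=16, Sutton→D 9·22=198, Tring→B 3·18=54, Norris→A 3·12=36. Service 430; fixed 69; total 499.
Option 2: {B, C, D}: Milton→C 3·7=21, Largo→C 4·20=80, Galt→B 4·8=32, Joliet→D 2·8=16, Sutton→D 9·22=198, Tring→B 3·18=54, Norris→C 10·12=120. Service 521; fixed 45; total 566.
Difference: |499 − 566| = 67.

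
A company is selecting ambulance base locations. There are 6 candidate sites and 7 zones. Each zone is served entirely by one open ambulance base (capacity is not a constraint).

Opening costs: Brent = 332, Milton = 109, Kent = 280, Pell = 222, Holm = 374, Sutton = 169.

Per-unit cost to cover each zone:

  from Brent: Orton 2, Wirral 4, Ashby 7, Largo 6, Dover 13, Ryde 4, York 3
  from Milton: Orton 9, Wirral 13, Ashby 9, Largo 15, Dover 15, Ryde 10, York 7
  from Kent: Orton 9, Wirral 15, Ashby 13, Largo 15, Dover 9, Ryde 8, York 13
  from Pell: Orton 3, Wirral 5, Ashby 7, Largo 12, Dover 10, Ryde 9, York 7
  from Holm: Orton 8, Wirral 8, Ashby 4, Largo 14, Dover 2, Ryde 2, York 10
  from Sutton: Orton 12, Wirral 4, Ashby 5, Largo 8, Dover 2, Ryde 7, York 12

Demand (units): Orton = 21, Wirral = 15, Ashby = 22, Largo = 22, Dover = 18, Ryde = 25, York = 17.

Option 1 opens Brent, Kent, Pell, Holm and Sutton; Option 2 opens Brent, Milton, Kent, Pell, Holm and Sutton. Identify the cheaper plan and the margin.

Option 1: {Brent, Kent, Pell, Holm, Sutton}: Orton→Brent 2·21=42, Wirral→Brent 4·15=60, Ashby→Holm 4·22=88, Largo→Brent 6·22=132, Dover→Holm 2·18=36, Ryde→Holm 2·25=50, York→Brent 3·17=51. Service 459; fixed 1377; total 1836.
Option 2: {Brent, Milton, Kent, Pell, Holm, Sutton}: Orton→Brent 2·21=42, Wirral→Brent 4·15=60, Ashby→Holm 4·22=88, Largo→Brent 6·22=132, Dover→Holm 2·18=36, Ryde→Holm 2·25=50, York→Brent 3·17=51. Service 459; fixed 1486; total 1945.
Difference: |1836 − 1945| = 109.

Option 1 is cheaper by 109.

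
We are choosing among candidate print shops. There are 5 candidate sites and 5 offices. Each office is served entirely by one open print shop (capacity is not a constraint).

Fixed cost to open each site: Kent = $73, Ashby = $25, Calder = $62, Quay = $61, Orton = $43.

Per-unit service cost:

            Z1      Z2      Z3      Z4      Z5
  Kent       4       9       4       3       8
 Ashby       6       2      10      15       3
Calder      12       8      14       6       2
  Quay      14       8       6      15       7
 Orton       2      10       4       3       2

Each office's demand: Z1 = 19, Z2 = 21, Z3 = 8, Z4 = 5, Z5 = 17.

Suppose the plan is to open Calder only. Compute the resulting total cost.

Total cost: 634

Each office is assigned to its cheapest site among the open ones.
{Calder}: Z1→Calder 12·19=228, Z2→Calder 8·21=168, Z3→Calder 14·8=112, Z4→Calder 6·5=30, Z5→Calder 2·17=34. Service 572; fixed 62; total 634.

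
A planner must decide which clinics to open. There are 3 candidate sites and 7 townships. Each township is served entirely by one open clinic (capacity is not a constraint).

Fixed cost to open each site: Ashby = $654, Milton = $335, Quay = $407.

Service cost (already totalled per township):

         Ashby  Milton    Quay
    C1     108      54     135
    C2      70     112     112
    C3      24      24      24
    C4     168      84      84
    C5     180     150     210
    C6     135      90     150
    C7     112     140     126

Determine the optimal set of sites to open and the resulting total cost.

For any fixed open set, each township goes to its cheapest open site; total = fixed + service.
{Milton}: C1→Milton 54, C2→Milton 112, C3→Milton 24, C4→Milton 84, C5→Milton 150, C6→Milton 90, C7→Milton 140. Service 654; fixed 335; total 989.
{Quay}: C1→Quay 135, C2→Quay 112, C3→Quay 24, C4→Quay 84, C5→Quay 210, C6→Quay 150, C7→Quay 126. Service 841; fixed 407; total 1248.
{Milton, Quay}: service 640 + fixed 742 = 1382
{Ashby, Milton, Quay}: C1→Milton 54, C2→Ashby 70, C3→Ashby 24, C4→Milton 84, C5→Milton 150, C6→Milton 90, C7→Ashby 112. Service 584; fixed 1396; total 1980.
(All 7 nonempty subsets were checked; Milton only is lowest.)

Open Milton only; minimum total cost 989.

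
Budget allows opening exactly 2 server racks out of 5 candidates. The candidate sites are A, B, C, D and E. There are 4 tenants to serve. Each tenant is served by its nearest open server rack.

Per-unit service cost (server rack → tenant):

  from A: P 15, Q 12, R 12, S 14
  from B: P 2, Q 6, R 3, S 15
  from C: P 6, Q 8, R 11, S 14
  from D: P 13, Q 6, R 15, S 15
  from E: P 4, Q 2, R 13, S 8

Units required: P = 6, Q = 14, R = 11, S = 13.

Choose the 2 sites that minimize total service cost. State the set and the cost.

With exactly 2 open, each tenant uses its cheapest among the chosen.
{B, E}: P→B 2·6=12, Q→E 2·14=28, R→B 3·11=33, S→E 8·13=104. Service cost 177.
{C, E}: service cost 277
{A, E}: service cost 288
Among all 10 size-2 choices, {B, E} is lowest.

Choose B and E; total service cost 177.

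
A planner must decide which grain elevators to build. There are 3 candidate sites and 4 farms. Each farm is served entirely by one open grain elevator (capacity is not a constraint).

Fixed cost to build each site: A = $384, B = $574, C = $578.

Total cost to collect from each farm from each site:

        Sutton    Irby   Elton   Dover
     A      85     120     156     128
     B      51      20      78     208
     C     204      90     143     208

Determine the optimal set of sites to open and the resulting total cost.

Open A only; minimum total cost 873.

For any fixed open set, each farm goes to its cheapest open site; total = fixed + service.
{A}: Sutton→A 85, Irby→A 120, Elton→A 156, Dover→A 128. Service 489; fixed 384; total 873.
{B}: Sutton→B 51, Irby→B 20, Elton→B 78, Dover→B 208. Service 357; fixed 574; total 931.
{C}: Sutton→C 204, Irby→C 90, Elton→C 143, Dover→C 208. Service 645; fixed 578; total 1223.
{A, B, C}: service 277 + fixed 1536 = 1813
(All 7 nonempty subsets were checked; A only is lowest.)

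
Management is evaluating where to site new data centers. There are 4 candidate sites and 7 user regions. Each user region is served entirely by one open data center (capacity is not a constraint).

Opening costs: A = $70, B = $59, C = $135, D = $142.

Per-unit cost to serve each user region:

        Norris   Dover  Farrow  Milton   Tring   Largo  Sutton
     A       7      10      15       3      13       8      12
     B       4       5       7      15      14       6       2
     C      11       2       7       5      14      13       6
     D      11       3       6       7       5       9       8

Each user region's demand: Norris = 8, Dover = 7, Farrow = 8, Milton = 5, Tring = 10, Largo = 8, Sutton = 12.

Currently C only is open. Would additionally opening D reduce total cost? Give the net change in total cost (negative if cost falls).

Current service cost with {C}: 499.
Adding D: each user region re-picks its cheapest; new service cost 369, saving 130.
Extra fixed cost: 142. Net change = 142 − 130 = 12.
(Totals: 634 → 646.)

No — net change +12 (cost rises by 12).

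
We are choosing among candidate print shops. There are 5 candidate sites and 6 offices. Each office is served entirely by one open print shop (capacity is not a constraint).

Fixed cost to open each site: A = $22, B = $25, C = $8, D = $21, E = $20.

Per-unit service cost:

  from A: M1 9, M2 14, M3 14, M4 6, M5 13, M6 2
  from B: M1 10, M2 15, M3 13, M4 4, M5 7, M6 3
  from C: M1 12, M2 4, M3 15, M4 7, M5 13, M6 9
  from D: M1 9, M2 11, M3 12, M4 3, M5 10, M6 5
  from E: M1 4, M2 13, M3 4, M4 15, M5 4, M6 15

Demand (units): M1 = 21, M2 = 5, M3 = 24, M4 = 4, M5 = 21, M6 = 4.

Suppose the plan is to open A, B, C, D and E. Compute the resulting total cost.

Total cost: 400

Each office is assigned to its cheapest site among the open ones.
{A, B, C, D, E}: M1→E 4·21=84, M2→C 4·5=20, M3→E 4·24=96, M4→D 3·4=12, M5→E 4·21=84, M6→A 2·4=8. Service 304; fixed 96; total 400.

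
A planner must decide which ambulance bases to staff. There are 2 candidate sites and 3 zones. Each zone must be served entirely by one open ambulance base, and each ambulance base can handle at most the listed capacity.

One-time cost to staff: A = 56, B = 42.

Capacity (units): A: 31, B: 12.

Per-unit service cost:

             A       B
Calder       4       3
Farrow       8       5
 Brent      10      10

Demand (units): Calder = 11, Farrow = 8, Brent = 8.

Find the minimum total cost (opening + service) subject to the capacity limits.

Minimum total cost: 244

Open {A}: Calder→A 4·11=44, Farrow→A 8·8=64, Brent→A 10·8=80.
Loads: A carries 27/31. Service 188; fixed 56; total 244.
Next best feasible plan costs 262.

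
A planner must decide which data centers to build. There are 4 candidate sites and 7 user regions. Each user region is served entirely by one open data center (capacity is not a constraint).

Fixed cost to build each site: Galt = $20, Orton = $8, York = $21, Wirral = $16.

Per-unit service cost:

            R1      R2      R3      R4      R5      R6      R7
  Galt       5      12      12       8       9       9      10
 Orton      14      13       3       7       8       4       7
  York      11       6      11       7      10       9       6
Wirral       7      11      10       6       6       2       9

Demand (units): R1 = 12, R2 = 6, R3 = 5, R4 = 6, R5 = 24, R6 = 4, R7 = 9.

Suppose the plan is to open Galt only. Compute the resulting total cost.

Total cost: 602

Each user region is assigned to its cheapest site among the open ones.
{Galt}: R1→Galt 5·12=60, R2→Galt 12·6=72, R3→Galt 12·5=60, R4→Galt 8·6=48, R5→Galt 9·24=216, R6→Galt 9·4=36, R7→Galt 10·9=90. Service 582; fixed 20; total 602.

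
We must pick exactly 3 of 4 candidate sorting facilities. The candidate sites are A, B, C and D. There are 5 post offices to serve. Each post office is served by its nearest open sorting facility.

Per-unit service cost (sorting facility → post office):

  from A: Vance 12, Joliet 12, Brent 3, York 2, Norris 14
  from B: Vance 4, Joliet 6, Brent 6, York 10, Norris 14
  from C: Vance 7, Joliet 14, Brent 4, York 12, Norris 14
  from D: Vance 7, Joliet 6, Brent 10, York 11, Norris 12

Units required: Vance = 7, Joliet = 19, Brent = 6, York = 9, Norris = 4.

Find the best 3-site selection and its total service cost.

Choose A, B and D; total service cost 226.

With exactly 3 open, each post office uses its cheapest among the chosen.
{A, B, D}: Vance→B 4·7=28, Joliet→B 6·19=114, Brent→A 3·6=18, York→A 2·9=18, Norris→D 12·4=48. Service cost 226.
{A, B, C}: service cost 234
{A, C, D}: service cost 247
Among all 4 size-3 choices, {A, B, D} is lowest.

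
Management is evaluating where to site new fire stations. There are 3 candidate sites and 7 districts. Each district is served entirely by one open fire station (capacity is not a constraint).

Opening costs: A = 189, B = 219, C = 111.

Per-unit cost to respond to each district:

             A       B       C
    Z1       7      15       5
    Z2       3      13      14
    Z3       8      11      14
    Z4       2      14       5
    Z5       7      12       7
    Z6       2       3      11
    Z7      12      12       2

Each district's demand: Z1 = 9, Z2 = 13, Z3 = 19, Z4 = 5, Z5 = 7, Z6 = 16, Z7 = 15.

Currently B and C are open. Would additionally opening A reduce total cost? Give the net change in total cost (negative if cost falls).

Current service cost with {B, C}: 575.
Adding A: each district re-picks its cheapest; new service cost 357, saving 218.
Extra fixed cost: 189. Net change = 189 − 218 = -29.
(Totals: 905 → 876.)

Yes — net change −29 (cost falls by 29).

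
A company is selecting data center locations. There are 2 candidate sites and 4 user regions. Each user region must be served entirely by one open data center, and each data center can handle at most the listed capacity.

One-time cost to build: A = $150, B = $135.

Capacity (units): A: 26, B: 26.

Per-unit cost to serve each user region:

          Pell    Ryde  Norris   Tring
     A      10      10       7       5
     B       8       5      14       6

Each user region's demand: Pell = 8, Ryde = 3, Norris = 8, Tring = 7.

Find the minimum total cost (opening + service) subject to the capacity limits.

Open {A}: Pell→A 10·8=80, Ryde→A 10·3=30, Norris→A 7·8=56, Tring→A 5·7=35.
Loads: A carries 26/26. Service 201; fixed 150; total 351.
Next best feasible plan costs 368.

Minimum total cost: 351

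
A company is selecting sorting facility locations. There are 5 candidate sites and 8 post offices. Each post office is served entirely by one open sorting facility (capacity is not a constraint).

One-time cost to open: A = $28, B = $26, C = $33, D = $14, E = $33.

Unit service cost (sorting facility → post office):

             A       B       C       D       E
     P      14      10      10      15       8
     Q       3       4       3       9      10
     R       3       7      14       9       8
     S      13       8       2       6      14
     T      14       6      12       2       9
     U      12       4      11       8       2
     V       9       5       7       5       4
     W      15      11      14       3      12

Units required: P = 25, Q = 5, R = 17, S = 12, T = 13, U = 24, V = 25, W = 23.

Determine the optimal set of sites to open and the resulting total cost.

For any fixed open set, each post office goes to its cheapest open site; total = fixed + service.
{A, C, D, E}: P→E 8·25=200, Q→A 3·5=15, R→A 3·17=51, S→C 2·12=24, T→D 2·13=26, U→E 2·24=48, V→E 4·25=100, W→D 3·23=69. Service 533; fixed 108; total 641.
{A, D, E}: P→E 8·25=200, Q→A 3·5=15, R→A 3·17=51, S→D 6·12=72, T→D 2·13=26, U→E 2·24=48, V→E 4·25=100, W→D 3·23=69. Service 581; fixed 75; total 656.
{A, B, C, D, E}: service 533 + fixed 134 = 667
{D}: service 1057 + fixed 14 = 1071
No other subset beats 641.

Open A, C, D and E; minimum total cost 641.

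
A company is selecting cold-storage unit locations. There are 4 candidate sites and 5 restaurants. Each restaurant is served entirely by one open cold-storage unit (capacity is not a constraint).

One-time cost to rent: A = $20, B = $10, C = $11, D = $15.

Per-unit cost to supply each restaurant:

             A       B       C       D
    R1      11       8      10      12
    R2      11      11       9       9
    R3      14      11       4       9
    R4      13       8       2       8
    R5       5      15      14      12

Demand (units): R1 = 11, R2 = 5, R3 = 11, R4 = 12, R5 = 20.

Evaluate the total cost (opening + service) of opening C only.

Total cost: 514

Each restaurant is assigned to its cheapest site among the open ones.
{C}: R1→C 10·11=110, R2→C 9·5=45, R3→C 4·11=44, R4→C 2·12=24, R5→C 14·20=280. Service 503; fixed 11; total 514.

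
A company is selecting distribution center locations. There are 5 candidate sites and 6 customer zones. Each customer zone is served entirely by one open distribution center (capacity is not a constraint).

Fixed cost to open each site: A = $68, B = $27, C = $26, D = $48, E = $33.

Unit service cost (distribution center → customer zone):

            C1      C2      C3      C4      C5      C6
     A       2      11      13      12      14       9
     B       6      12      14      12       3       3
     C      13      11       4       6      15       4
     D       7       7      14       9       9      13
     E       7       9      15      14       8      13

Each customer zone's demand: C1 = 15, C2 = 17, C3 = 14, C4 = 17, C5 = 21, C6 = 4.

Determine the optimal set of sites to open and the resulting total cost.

For any fixed open set, each customer zone goes to its cheapest open site; total = fixed + service.
{B, C, D}: C1→B 6·15=90, C2→D 7·17=119, C3→C 4·14=56, C4→C 6·17=102, C5→B 3·21=63, C6→B 3·4=12. Service 442; fixed 101; total 543.
{A, B, C, D}: C1→A 2·15=30, C2→D 7·17=119, C3→C 4·14=56, C4→C 6·17=102, C5→B 3·21=63, C6→B 3·4=12. Service 382; fixed 169; total 551.
{B, C, E}: C1→B 6·15=90, C2→E 9·17=153, C3→C 4·14=56, C4→C 6·17=102, C5→B 3·21=63, C6→B 3·4=12. Service 476; fixed 86; total 562.
{A, B, C, D, E}: service 382 + fixed 202 = 584
No other subset beats 543.

Open B, C and D; minimum total cost 543.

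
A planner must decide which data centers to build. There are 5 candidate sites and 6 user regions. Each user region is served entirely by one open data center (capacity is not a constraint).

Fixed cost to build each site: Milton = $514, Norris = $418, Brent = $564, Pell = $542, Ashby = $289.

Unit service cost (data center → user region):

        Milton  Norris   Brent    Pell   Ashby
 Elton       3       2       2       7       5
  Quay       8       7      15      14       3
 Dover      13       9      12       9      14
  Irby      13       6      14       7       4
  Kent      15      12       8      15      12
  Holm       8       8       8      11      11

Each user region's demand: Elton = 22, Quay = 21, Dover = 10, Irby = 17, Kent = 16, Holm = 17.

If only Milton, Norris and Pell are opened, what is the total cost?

Total cost: 2185

Each user region is assigned to its cheapest site among the open ones.
{Milton, Norris, Pell}: Elton→Norris 2·22=44, Quay→Norris 7·21=147, Dover→Norris 9·10=90, Irby→Norris 6·17=102, Kent→Norris 12·16=192, Holm→Milton 8·17=136. Service 711; fixed 1474; total 2185.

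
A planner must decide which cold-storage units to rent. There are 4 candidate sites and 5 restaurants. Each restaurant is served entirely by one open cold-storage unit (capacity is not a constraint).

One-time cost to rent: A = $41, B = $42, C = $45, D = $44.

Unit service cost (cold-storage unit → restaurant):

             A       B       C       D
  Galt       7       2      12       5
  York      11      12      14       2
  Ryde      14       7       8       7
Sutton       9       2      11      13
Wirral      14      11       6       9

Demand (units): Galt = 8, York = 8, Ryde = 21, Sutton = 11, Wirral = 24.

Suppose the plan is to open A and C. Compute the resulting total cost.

Total cost: 641

Each restaurant is assigned to its cheapest site among the open ones.
{A, C}: Galt→A 7·8=56, York→A 11·8=88, Ryde→C 8·21=168, Sutton→A 9·11=99, Wirral→C 6·24=144. Service 555; fixed 86; total 641.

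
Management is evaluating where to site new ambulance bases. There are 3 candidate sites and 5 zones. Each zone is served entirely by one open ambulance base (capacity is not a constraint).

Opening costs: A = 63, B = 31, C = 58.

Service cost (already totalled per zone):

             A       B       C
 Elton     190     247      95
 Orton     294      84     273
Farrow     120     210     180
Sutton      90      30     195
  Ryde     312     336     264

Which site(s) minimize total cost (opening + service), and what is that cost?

Open B and C; minimum total cost 742.

For any fixed open set, each zone goes to its cheapest open site; total = fixed + service.
{B, C}: Elton→C 95, Orton→B 84, Farrow→C 180, Sutton→B 30, Ryde→C 264. Service 653; fixed 89; total 742.
{A, B, C}: service 593 + fixed 152 = 745
{A, B}: service 736 + fixed 94 = 830
{B}: Elton→B 247, Orton→B 84, Farrow→B 210, Sutton→B 30, Ryde→B 336. Service 907; fixed 31; total 938.
(All 7 nonempty subsets were checked; B and C is lowest.)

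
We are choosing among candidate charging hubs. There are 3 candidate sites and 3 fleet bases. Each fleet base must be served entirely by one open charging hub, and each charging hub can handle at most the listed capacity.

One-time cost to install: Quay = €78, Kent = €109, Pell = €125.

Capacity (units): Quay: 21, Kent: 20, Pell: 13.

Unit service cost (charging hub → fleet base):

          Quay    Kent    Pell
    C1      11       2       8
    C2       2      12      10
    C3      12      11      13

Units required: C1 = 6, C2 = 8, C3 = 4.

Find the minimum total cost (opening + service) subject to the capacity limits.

Open {Quay}: C1→Quay 11·6=66, C2→Quay 2·8=16, C3→Quay 12·4=48.
Loads: Quay carries 18/21. Service 130; fixed 78; total 208.
Next best feasible plan costs 259.

Minimum total cost: 208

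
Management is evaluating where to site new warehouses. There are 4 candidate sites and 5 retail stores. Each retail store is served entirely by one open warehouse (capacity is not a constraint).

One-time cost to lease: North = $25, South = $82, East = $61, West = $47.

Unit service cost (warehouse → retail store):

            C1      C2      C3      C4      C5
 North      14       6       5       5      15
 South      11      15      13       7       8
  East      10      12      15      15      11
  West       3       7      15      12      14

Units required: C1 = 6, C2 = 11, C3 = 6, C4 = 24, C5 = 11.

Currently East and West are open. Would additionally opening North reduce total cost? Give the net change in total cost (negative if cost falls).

Yes — net change −214 (cost falls by 214).

Current service cost with {East, West}: 594.
Adding North: each retail store re-picks its cheapest; new service cost 355, saving 239.
Extra fixed cost: 25. Net change = 25 − 239 = -214.
(Totals: 702 → 488.)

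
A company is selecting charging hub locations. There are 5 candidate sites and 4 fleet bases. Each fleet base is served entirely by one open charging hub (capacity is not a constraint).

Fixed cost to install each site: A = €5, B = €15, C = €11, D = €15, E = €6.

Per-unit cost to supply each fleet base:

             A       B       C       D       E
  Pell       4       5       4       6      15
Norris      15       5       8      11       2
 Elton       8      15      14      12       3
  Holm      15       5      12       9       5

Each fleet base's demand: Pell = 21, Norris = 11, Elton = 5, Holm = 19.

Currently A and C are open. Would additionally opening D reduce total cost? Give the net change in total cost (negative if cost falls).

Current service cost with {A, C}: 440.
Adding D: each fleet base re-picks its cheapest; new service cost 383, saving 57.
Extra fixed cost: 15. Net change = 15 − 57 = -42.
(Totals: 456 → 414.)

Yes — net change −42 (cost falls by 42).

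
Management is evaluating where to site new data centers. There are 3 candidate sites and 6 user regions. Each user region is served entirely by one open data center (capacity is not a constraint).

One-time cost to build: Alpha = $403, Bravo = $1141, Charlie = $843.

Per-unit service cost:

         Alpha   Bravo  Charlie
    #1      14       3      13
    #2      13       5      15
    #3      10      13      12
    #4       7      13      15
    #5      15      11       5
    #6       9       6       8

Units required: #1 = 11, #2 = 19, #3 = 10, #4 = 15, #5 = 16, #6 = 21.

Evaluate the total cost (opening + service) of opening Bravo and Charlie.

Total cost: 2633

Each user region is assigned to its cheapest site among the open ones.
{Bravo, Charlie}: #1→Bravo 3·11=33, #2→Bravo 5·19=95, #3→Charlie 12·10=120, #4→Bravo 13·15=195, #5→Charlie 5·16=80, #6→Bravo 6·21=126. Service 649; fixed 1984; total 2633.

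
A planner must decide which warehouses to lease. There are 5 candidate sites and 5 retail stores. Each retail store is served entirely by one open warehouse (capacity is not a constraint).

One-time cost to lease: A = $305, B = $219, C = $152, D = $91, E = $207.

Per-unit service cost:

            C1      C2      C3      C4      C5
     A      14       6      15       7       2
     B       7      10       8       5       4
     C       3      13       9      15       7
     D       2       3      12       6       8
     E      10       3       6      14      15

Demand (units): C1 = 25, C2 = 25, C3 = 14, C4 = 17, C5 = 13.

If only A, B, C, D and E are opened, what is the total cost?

Total cost: 1294

Each retail store is assigned to its cheapest site among the open ones.
{A, B, C, D, E}: C1→D 2·25=50, C2→D 3·25=75, C3→E 6·14=84, C4→B 5·17=85, C5→A 2·13=26. Service 320; fixed 974; total 1294.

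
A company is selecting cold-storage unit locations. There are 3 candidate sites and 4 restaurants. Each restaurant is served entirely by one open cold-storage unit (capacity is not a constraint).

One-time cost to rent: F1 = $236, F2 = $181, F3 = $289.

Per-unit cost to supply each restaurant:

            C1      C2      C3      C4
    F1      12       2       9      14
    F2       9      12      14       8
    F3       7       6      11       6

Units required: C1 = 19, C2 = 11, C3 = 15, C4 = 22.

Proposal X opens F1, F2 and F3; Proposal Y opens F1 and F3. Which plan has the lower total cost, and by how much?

Proposal Y is cheaper by 181.

Proposal X: {F1, F2, F3}: C1→F3 7·19=133, C2→F1 2·11=22, C3→F1 9·15=135, C4→F3 6·22=132. Service 422; fixed 706; total 1128.
Proposal Y: {F1, F3}: C1→F3 7·19=133, C2→F1 2·11=22, C3→F1 9·15=135, C4→F3 6·22=132. Service 422; fixed 525; total 947.
Difference: |1128 − 947| = 181.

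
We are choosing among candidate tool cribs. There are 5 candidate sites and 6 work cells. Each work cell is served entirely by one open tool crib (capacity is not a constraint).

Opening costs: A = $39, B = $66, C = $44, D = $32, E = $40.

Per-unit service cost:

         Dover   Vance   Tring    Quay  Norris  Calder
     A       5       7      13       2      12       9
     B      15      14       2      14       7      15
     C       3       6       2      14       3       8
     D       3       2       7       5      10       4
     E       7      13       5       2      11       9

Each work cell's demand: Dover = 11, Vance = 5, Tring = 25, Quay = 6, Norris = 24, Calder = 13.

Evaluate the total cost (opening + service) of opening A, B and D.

Each work cell is assigned to its cheapest site among the open ones.
{A, B, D}: Dover→D 3·11=33, Vance→D 2·5=10, Tring→B 2·25=50, Quay→A 2·6=12, Norris→B 7·24=168, Calder→D 4·13=52. Service 325; fixed 137; total 462.

Total cost: 462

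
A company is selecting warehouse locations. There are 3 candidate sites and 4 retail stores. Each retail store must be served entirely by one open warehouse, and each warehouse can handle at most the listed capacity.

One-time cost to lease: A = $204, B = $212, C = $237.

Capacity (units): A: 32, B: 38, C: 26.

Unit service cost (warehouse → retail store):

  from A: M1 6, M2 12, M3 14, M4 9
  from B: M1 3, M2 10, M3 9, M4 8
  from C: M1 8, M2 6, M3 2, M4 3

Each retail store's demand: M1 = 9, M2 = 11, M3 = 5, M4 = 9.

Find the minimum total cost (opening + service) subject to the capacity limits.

Open {B}: M1→B 3·9=27, M2→B 10·11=110, M3→B 9·5=45, M4→B 8·9=72.
Loads: B carries 34/38. Service 254; fixed 212; total 466.
Next best feasible plan costs 579.

Minimum total cost: 466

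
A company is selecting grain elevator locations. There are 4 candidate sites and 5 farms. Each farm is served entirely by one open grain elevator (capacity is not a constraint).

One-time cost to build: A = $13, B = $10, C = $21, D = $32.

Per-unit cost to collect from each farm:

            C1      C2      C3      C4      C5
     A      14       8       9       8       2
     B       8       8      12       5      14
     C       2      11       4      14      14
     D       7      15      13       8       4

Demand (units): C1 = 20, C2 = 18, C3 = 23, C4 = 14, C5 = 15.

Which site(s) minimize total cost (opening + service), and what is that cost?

For any fixed open set, each farm goes to its cheapest open site; total = fixed + service.
{A, B, C}: C1→C 2·20=40, C2→A 8·18=144, C3→C 4·23=92, C4→B 5·14=70, C5→A 2·15=30. Service 376; fixed 44; total 420.
{A, B, C, D}: C1→C 2·20=40, C2→A 8·18=144, C3→C 4·23=92, C4→B 5·14=70, C5→A 2·15=30. Service 376; fixed 76; total 452.
{A, C}: C1→C 2·20=40, C2→A 8·18=144, C3→C 4·23=92, C4→A 8·14=112, C5→A 2·15=30. Service 418; fixed 34; total 452.
{B}: service 860 + fixed 10 = 870
(All 15 nonempty subsets were checked; A, B and C is lowest.)

Open A, B and C; minimum total cost 420.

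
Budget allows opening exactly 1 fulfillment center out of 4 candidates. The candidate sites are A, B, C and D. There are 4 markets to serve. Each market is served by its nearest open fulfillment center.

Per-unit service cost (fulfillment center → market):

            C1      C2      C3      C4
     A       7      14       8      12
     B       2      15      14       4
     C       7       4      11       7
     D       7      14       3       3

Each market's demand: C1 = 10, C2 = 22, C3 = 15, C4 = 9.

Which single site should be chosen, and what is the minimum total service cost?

Choose C only; total service cost 386.

With exactly 1 open, each market uses its cheapest among the chosen.
{C}: C1→C 7·10=70, C2→C 4·22=88, C3→C 11·15=165, C4→C 7·9=63. Service cost 386.
{D}: service cost 450
{B}: service cost 596
Among all 4 size-1 choices, {C} is lowest.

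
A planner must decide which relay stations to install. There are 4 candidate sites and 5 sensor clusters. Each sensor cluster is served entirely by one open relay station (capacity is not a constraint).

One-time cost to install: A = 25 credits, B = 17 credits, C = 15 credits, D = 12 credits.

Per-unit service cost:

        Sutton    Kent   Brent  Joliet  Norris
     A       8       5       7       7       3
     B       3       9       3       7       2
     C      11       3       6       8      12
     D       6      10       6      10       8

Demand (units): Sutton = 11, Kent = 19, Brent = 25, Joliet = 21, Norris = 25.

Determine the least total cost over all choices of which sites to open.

For any fixed open set, each sensor cluster goes to its cheapest open site; total = fixed + service.
{B, C}: Sutton→B 3·11=33, Kent→C 3·19=57, Brent→B 3·25=75, Joliet→B 7·21=147, Norris→B 2·25=50. Service 362; fixed 32; total 394.
{B, C, D}: Sutton→B 3·11=33, Kent→C 3·19=57, Brent→B 3·25=75, Joliet→B 7·21=147, Norris→B 2·25=50. Service 362; fixed 44; total 406.
{A, B, C}: service 362 + fixed 57 = 419
{A, B, C, D}: Sutton→B 3·11=33, Kent→C 3·19=57, Brent→B 3·25=75, Joliet→A 7·21=147, Norris→B 2·25=50. Service 362; fixed 69; total 431.
No other subset beats 394.

Minimum total cost: 394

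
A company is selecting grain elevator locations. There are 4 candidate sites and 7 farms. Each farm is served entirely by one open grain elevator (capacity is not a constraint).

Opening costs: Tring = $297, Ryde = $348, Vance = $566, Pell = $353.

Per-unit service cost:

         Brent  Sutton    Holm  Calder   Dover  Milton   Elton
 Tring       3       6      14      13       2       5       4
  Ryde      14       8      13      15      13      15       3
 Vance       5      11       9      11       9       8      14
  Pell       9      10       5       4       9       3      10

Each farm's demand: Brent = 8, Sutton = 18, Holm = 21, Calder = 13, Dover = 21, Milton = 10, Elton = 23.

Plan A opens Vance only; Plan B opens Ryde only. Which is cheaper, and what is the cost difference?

Plan A: {Vance}: Brent→Vance 5·8=40, Sutton→Vance 11·18=198, Holm→Vance 9·21=189, Calder→Vance 11·13=143, Dover→Vance 9·21=189, Milton→Vance 8·10=80, Elton→Vance 14·23=322. Service 1161; fixed 566; total 1727.
Plan B: {Ryde}: Brent→Ryde 14·8=112, Sutton→Ryde 8·18=144, Holm→Ryde 13·21=273, Calder→Ryde 15·13=195, Dover→Ryde 13·21=273, Milton→Ryde 15·10=150, Elton→Ryde 3·23=69. Service 1216; fixed 348; total 1564.
Difference: |1727 − 1564| = 163.

Plan B is cheaper by 163.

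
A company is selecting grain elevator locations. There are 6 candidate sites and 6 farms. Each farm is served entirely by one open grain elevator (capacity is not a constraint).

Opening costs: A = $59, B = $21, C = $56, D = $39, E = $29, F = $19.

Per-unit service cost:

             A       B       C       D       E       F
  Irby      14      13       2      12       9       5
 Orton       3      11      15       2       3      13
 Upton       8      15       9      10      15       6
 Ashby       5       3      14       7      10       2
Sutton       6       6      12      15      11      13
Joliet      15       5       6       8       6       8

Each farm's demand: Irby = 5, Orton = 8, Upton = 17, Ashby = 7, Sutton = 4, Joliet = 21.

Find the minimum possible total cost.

For any fixed open set, each farm goes to its cheapest open site; total = fixed + service.
{B, E, F}: Irby→F 5·5=25, Orton→E 3·8=24, Upton→F 6·17=102, Ashby→F 2·7=14, Sutton→B 6·4=24, Joliet→B 5·21=105. Service 294; fixed 69; total 363.
{B, D, F}: Irby→F 5·5=25, Orton→D 2·8=16, Upton→F 6·17=102, Ashby→F 2·7=14, Sutton→B 6·4=24, Joliet→B 5·21=105. Service 286; fixed 79; total 365.
{E, F}: service 335 + fixed 48 = 383
{A, B, C, D, E, F}: service 271 + fixed 223 = 494
No other subset beats 363.

Minimum total cost: 363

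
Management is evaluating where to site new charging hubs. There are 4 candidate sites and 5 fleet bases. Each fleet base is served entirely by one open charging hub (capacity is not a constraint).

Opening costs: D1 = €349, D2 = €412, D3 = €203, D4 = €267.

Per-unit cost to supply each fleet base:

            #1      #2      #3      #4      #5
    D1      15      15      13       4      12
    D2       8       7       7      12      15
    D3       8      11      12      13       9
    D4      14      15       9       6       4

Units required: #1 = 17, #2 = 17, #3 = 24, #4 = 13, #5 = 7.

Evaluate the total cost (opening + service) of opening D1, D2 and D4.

Each fleet base is assigned to its cheapest site among the open ones.
{D1, D2, D4}: #1→D2 8·17=136, #2→D2 7·17=119, #3→D2 7·24=168, #4→D1 4·13=52, #5→D4 4·7=28. Service 503; fixed 1028; total 1531.

Total cost: 1531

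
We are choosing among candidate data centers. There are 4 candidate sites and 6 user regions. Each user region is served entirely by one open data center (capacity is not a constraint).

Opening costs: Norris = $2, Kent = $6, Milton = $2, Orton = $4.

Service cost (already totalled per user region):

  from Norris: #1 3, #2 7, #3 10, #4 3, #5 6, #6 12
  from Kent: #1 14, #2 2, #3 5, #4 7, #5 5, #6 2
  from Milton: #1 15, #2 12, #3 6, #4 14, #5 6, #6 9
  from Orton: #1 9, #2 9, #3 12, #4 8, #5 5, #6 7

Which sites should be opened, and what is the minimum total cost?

For any fixed open set, each user region goes to its cheapest open site; total = fixed + service.
{Norris, Kent}: #1→Norris 3, #2→Kent 2, #3→Kent 5, #4→Norris 3, #5→Kent 5, #6→Kent 2. Service 20; fixed 8; total 28.
{Norris, Kent, Milton}: #1→Norris 3, #2→Kent 2, #3→Kent 5, #4→Norris 3, #5→Kent 5, #6→Kent 2. Service 20; fixed 10; total 30.
{Norris, Kent, Orton}: #1→Norris 3, #2→Kent 2, #3→Kent 5, #4→Norris 3, #5→Kent 5, #6→Kent 2. Service 20; fixed 12; total 32.
{Norris, Kent, Milton, Orton}: service 20 + fixed 14 = 34
No other subset beats 28.

Open Norris and Kent; minimum total cost 28.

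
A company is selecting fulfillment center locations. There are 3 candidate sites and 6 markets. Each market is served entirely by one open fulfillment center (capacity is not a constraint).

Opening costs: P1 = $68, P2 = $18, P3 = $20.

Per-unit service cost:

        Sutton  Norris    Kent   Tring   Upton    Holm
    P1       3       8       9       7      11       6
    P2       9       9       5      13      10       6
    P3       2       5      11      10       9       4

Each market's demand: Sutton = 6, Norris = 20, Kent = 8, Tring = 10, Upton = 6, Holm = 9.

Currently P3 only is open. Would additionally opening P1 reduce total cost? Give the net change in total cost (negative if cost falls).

Current service cost with {P3}: 390.
Adding P1: each market re-picks its cheapest; new service cost 344, saving 46.
Extra fixed cost: 68. Net change = 68 − 46 = 22.
(Totals: 410 → 432.)

No — net change +22 (cost rises by 22).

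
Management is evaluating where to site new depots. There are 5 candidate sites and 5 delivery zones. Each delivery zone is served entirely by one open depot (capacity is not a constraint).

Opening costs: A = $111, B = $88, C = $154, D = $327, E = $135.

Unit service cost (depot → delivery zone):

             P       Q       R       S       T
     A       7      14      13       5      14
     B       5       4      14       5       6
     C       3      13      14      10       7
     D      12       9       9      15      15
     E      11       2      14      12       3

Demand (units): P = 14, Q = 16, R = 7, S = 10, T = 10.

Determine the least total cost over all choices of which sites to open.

For any fixed open set, each delivery zone goes to its cheapest open site; total = fixed + service.
{B}: P→B 5·14=70, Q→B 4·16=64, R→B 14·7=98, S→B 5·10=50, T→B 6·10=60. Service 342; fixed 88; total 430.
{B, E}: P→B 5·14=70, Q→E 2·16=32, R→B 14·7=98, S→B 5·10=50, T→E 3·10=30. Service 280; fixed 223; total 503.
{A, B}: P→B 5·14=70, Q→B 4·16=64, R→A 13·7=91, S→A 5·10=50, T→B 6·10=60. Service 335; fixed 199; total 534.
{A, B, C, D, E}: service 217 + fixed 815 = 1032
No other subset beats 430.

Minimum total cost: 430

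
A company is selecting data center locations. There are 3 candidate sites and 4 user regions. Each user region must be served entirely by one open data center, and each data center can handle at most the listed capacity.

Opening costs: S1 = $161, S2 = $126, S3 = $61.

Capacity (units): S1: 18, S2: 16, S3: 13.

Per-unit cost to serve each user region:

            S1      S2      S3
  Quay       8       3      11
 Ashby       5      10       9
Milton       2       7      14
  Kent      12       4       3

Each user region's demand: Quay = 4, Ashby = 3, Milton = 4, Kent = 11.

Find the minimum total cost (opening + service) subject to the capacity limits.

Minimum total cost: 290

Open {S2, S3}: Quay→S2 3·4=12, Ashby→S2 10·3=30, Milton→S2 7·4=28, Kent→S3 3·11=33.
Loads: S2 carries 11/16, S3 carries 11/13. Service 103; fixed 187; total 290.
Next best feasible plan costs 310.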